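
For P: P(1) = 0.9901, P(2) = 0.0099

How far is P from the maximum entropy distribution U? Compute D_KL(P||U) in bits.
0.9199 bits

U(i) = 1/2 for all i

D_KL(P||U) = Σ P(x) log₂(P(x) / (1/2))
           = Σ P(x) log₂(P(x)) + log₂(2)
           = log₂(2) - H(P)

H(P) = -Σ P(x) log₂(P(x)):
  -P(1)·log₂(P(1)) = -(0.9901)·log₂(0.9901) = 0.01421
  -P(2)·log₂(P(2)) = -(0.0099)·log₂(0.0099) = 0.06592
H(P) = 0.01421 + 0.06592 = 0.08013 bits

log₂(2) = 1.00000 bits

D_KL(P||U) = 1.00000 - 0.08013 = 0.91987 ≈ 0.9199 bits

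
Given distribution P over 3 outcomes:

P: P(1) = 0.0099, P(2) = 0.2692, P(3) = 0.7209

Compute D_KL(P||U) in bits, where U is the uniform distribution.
0.6690 bits

U(i) = 1/3 for all i

D_KL(P||U) = Σ P(x) log₂(P(x) / (1/3))
           = Σ P(x) log₂(P(x)) + log₂(3)
           = log₂(3) - H(P)

H(P) = -Σ P(x) log₂(P(x)):
  -P(1)·log₂(P(1)) = -(0.0099)·log₂(0.0099) = 0.06592
  -P(2)·log₂(P(2)) = -(0.2692)·log₂(0.2692) = 0.50966
  -P(3)·log₂(P(3)) = -(0.7209)·log₂(0.7209) = 0.34036
H(P) = 0.06592 + 0.50966 + 0.34036 = 0.91594 bits

log₂(3) = 1.58496 bits

D_KL(P||U) = 1.58496 - 0.91594 = 0.66902 ≈ 0.6690 bits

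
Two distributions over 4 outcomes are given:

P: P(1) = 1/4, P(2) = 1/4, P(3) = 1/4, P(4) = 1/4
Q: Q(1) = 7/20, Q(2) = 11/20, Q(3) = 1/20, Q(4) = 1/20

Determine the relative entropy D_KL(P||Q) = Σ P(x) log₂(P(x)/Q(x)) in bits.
0.7552 bits

D_KL(P||Q) = Σ P(x) log₂(P(x)/Q(x))

Computing term by term:
  P(1)·log₂(P(1)/Q(1)) = (1/4)·log₂((1/4)/(7/20)) = -0.12136
  P(2)·log₂(P(2)/Q(2)) = (1/4)·log₂((1/4)/(11/20)) = -0.28438
  P(3)·log₂(P(3)/Q(3)) = (1/4)·log₂((1/4)/(1/20)) = 0.58048
  P(4)·log₂(P(4)/Q(4)) = (1/4)·log₂((1/4)/(1/20)) = 0.58048

D_KL(P||Q) = -0.12136 - 0.28438 + 0.58048 + 0.58048 = 0.75522 ≈ 0.7552 bits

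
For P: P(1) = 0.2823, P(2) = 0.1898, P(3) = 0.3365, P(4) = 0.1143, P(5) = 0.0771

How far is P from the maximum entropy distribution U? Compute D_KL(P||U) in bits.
0.1803 bits

U(i) = 1/5 for all i

D_KL(P||U) = Σ P(x) log₂(P(x) / (1/5))
           = Σ P(x) log₂(P(x)) + log₂(5)
           = log₂(5) - H(P)

H(P) = -Σ P(x) log₂(P(x)):
  -P(1)·log₂(P(1)) = -(0.2823)·log₂(0.2823) = 0.51511
  -P(2)·log₂(P(2)) = -(0.1898)·log₂(0.1898) = 0.45504
  -P(3)·log₂(P(3)) = -(0.3365)·log₂(0.3365) = 0.52875
  -P(4)·log₂(P(4)) = -(0.1143)·log₂(0.1143) = 0.35766
  -P(5)·log₂(P(5)) = -(0.0771)·log₂(0.0771) = 0.28505
H(P) = 0.51511 + 0.45504 + 0.52875 + 0.35766 + 0.28505 = 2.14161 bits

log₂(5) = 2.32193 bits

D_KL(P||U) = 2.32193 - 2.14161 = 0.18032 ≈ 0.1803 bits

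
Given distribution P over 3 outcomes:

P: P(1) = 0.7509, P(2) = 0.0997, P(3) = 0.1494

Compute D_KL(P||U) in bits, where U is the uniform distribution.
0.5332 bits

U(i) = 1/3 for all i

D_KL(P||U) = Σ P(x) log₂(P(x) / (1/3))
           = Σ P(x) log₂(P(x)) + log₂(3)
           = log₂(3) - H(P)

H(P) = -Σ P(x) log₂(P(x)):
  -P(1)·log₂(P(1)) = -(0.7509)·log₂(0.7509) = 0.31035
  -P(2)·log₂(P(2)) = -(0.0997)·log₂(0.0997) = 0.33163
  -P(3)·log₂(P(3)) = -(0.1494)·log₂(0.1494) = 0.40977
H(P) = 0.31035 + 0.33163 + 0.40977 = 1.05175 bits

log₂(3) = 1.58496 bits

D_KL(P||U) = 1.58496 - 1.05175 = 0.53321 ≈ 0.5332 bits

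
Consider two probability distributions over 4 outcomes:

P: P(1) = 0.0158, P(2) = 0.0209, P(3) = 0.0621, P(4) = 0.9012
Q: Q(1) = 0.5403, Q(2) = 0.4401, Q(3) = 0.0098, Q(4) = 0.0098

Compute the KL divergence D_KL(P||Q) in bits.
5.8715 bits

D_KL(P||Q) = Σ P(x) log₂(P(x)/Q(x))

Computing term by term:
  P(1)·log₂(P(1)/Q(1)) = 0.0158·log₂(0.0158/0.5403) = -0.08051
  P(2)·log₂(P(2)/Q(2)) = 0.0209·log₂(0.0209/0.4401) = -0.09188
  P(3)·log₂(P(3)/Q(3)) = 0.0621·log₂(0.0621/0.0098) = 0.16542
  P(4)·log₂(P(4)/Q(4)) = 0.9012·log₂(0.9012/0.0098) = 5.87846

D_KL(P||Q) = -0.08051 - 0.09188 + 0.16542 + 5.87846 = 5.87149 ≈ 5.8715 bits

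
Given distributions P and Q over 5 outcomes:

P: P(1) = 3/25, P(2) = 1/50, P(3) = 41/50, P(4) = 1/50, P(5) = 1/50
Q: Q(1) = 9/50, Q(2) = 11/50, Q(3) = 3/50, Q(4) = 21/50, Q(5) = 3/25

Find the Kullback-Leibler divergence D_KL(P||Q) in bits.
2.8146 bits

D_KL(P||Q) = Σ P(x) log₂(P(x)/Q(x))

Computing term by term:
  P(1)·log₂(P(1)/Q(1)) = (3/25)·log₂((3/25)/(9/50)) = -0.07020
  P(2)·log₂(P(2)/Q(2)) = (1/50)·log₂((1/50)/(11/50)) = -0.06919
  P(3)·log₂(P(3)/Q(3)) = (41/50)·log₂((41/50)/(3/50)) = 3.09352
  P(4)·log₂(P(4)/Q(4)) = (1/50)·log₂((1/50)/(21/50)) = -0.08785
  P(5)·log₂(P(5)/Q(5)) = (1/50)·log₂((1/50)/(3/25)) = -0.05170

D_KL(P||Q) = -0.07020 - 0.06919 + 3.09352 - 0.08785 - 0.05170 = 2.81458 ≈ 2.8146 bits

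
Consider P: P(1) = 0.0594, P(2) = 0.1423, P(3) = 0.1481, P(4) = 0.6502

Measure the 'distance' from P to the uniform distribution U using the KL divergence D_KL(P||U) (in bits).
0.5459 bits

U(i) = 1/4 for all i

D_KL(P||U) = Σ P(x) log₂(P(x) / (1/4))
           = Σ P(x) log₂(P(x)) + log₂(4)
           = log₂(4) - H(P)

H(P) = -Σ P(x) log₂(P(x)):
  -P(1)·log₂(P(1)) = -(0.0594)·log₂(0.0594) = 0.24196
  -P(2)·log₂(P(2)) = -(0.1423)·log₂(0.1423) = 0.40029
  -P(3)·log₂(P(3)) = -(0.1481)·log₂(0.1481) = 0.40807
  -P(4)·log₂(P(4)) = -(0.6502)·log₂(0.6502) = 0.40380
H(P) = 0.24196 + 0.40029 + 0.40807 + 0.40380 = 1.45412 bits

log₂(4) = 2.00000 bits

D_KL(P||U) = 2.00000 - 1.45412 = 0.54588 ≈ 0.5459 bits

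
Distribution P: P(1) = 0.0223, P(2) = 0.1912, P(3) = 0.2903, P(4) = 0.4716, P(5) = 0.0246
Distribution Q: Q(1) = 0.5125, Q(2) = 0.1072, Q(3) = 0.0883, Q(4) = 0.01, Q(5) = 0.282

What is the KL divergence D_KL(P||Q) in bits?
3.0925 bits

D_KL(P||Q) = Σ P(x) log₂(P(x)/Q(x))

Computing term by term:
  P(1)·log₂(P(1)/Q(1)) = 0.0223·log₂(0.0223/0.5125) = -0.10085
  P(2)·log₂(P(2)/Q(2)) = 0.1912·log₂(0.1912/0.1072) = 0.15961
  P(3)·log₂(P(3)/Q(3)) = 0.2903·log₂(0.2903/0.0883) = 0.49846
  P(4)·log₂(P(4)/Q(4)) = 0.4716·log₂(0.4716/0.01) = 2.62186
  P(5)·log₂(P(5)/Q(5)) = 0.0246·log₂(0.0246/0.282) = -0.08657

D_KL(P||Q) = -0.10085 + 0.15961 + 0.49846 + 2.62186 - 0.08657 = 3.09251 ≈ 3.0925 bits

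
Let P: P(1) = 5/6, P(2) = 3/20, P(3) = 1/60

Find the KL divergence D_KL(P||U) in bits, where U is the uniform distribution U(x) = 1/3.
0.8568 bits

U(i) = 1/3 for all i

D_KL(P||U) = Σ P(x) log₂(P(x) / (1/3))
           = Σ P(x) log₂(P(x)) + log₂(3)
           = log₂(3) - H(P)

H(P) = -Σ P(x) log₂(P(x)):
  -P(1)·log₂(P(1)) = -(5/6)·log₂(5/6) = 0.21920
  -P(2)·log₂(P(2)) = -(3/20)·log₂(3/20) = 0.41054
  -P(3)·log₂(P(3)) = -(1/60)·log₂(1/60) = 0.09845
H(P) = 0.21920 + 0.41054 + 0.09845 = 0.72819 bits

log₂(3) = 1.58496 bits

D_KL(P||U) = 1.58496 - 0.72819 = 0.85677 ≈ 0.8568 bits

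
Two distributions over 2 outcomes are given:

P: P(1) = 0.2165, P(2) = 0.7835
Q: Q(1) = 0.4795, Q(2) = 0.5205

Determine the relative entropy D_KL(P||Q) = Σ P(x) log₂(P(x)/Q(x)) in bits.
0.2139 bits

D_KL(P||Q) = Σ P(x) log₂(P(x)/Q(x))

Computing term by term:
  P(1)·log₂(P(1)/Q(1)) = 0.2165·log₂(0.2165/0.4795) = -0.24836
  P(2)·log₂(P(2)/Q(2)) = 0.7835·log₂(0.7835/0.5205) = 0.46229

D_KL(P||Q) = -0.24836 + 0.46229 = 0.21393 ≈ 0.2139 bits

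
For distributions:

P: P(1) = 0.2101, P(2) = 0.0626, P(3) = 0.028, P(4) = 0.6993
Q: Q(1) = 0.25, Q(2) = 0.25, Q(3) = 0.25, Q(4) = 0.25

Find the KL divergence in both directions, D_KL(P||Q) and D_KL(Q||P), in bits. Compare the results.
D_KL(P||Q) = 0.7716 bits, D_KL(Q||P) = 0.9807 bits. D_KL(Q||P) is larger than D_KL(P||Q) by 0.2091 bits; the two directions differ.

D_KL(P||Q) = Σ P(x) log₂(P(x)/Q(x))

Computing term by term:
  P(1)·log₂(P(1)/Q(1)) = 0.2101·log₂(0.2101/0.25) = -0.05270
  P(2)·log₂(P(2)/Q(2)) = 0.0626·log₂(0.0626/0.25) = -0.12506
  P(3)·log₂(P(3)/Q(3)) = 0.028·log₂(0.028/0.25) = -0.08844
  P(4)·log₂(P(4)/Q(4)) = 0.6993·log₂(0.6993/0.25) = 1.03775

D_KL(P||Q) = -0.05270 - 0.12506 - 0.08844 + 1.03775 = 0.77155 ≈ 0.7716 bits

D_KL(Q||P) = Σ Q(x) log₂(Q(x)/P(x))

Computing term by term:
  Q(1)·log₂(Q(1)/P(1)) = 0.25·log₂(0.25/0.2101) = 0.06271
  Q(2)·log₂(Q(2)/P(2)) = 0.25·log₂(0.25/0.0626) = 0.49942
  Q(3)·log₂(Q(3)/P(3)) = 0.25·log₂(0.25/0.028) = 0.78961
  Q(4)·log₂(Q(4)/P(4)) = 0.25·log₂(0.25/0.6993) = -0.37100

D_KL(Q||P) = 0.06271 + 0.49942 + 0.78961 - 0.37100 = 0.98074 ≈ 0.9807 bits

These are NOT equal (difference: 0.2091 bits). KL divergence is asymmetric: D_KL(P||Q) ≠ D_KL(Q||P) in general.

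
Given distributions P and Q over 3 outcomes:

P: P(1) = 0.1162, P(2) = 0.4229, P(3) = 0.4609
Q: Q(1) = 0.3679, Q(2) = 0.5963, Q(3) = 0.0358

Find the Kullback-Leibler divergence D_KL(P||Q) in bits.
1.2962 bits

D_KL(P||Q) = Σ P(x) log₂(P(x)/Q(x))

Computing term by term:
  P(1)·log₂(P(1)/Q(1)) = 0.1162·log₂(0.1162/0.3679) = -0.19321
  P(2)·log₂(P(2)/Q(2)) = 0.4229·log₂(0.4229/0.5963) = -0.20964
  P(3)·log₂(P(3)/Q(3)) = 0.4609·log₂(0.4609/0.0358) = 1.69907

D_KL(P||Q) = -0.19321 - 0.20964 + 1.69907 = 1.29622 ≈ 1.2962 bits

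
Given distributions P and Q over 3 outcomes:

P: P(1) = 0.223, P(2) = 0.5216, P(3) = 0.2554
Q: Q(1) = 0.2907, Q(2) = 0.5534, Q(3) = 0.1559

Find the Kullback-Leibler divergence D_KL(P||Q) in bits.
0.0521 bits

D_KL(P||Q) = Σ P(x) log₂(P(x)/Q(x))

Computing term by term:
  P(1)·log₂(P(1)/Q(1)) = 0.223·log₂(0.223/0.2907) = -0.08529
  P(2)·log₂(P(2)/Q(2)) = 0.5216·log₂(0.5216/0.5534) = -0.04453
  P(3)·log₂(P(3)/Q(3)) = 0.2554·log₂(0.2554/0.1559) = 0.18188

D_KL(P||Q) = -0.08529 - 0.04453 + 0.18188 = 0.05206 ≈ 0.0521 bits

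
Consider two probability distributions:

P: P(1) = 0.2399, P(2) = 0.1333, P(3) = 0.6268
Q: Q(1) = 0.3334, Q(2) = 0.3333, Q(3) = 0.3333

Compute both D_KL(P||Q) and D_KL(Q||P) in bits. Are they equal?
D_KL(P||Q) = 0.2810 bits, D_KL(Q||P) = 0.2953 bits. No, they are not equal.

D_KL(P||Q) = Σ P(x) log₂(P(x)/Q(x))

Computing term by term:
  P(1)·log₂(P(1)/Q(1)) = 0.2399·log₂(0.2399/0.3334) = -0.11391
  P(2)·log₂(P(2)/Q(2)) = 0.1333·log₂(0.1333/0.3333) = -0.17624
  P(3)·log₂(P(3)/Q(3)) = 0.6268·log₂(0.6268/0.3333) = 0.57113

D_KL(P||Q) = -0.11391 - 0.17624 + 0.57113 = 0.28098 ≈ 0.2810 bits

D_KL(Q||P) = Σ Q(x) log₂(Q(x)/P(x))

Computing term by term:
  Q(1)·log₂(Q(1)/P(1)) = 0.3334·log₂(0.3334/0.2399) = 0.15831
  Q(2)·log₂(Q(2)/P(2)) = 0.3333·log₂(0.3333/0.1333) = 0.44067
  Q(3)·log₂(Q(3)/P(3)) = 0.3333·log₂(0.3333/0.6268) = -0.30370

D_KL(Q||P) = 0.15831 + 0.44067 - 0.30370 = 0.29528 ≈ 0.2953 bits

These are NOT equal (difference: 0.0143 bits). KL divergence is asymmetric: D_KL(P||Q) ≠ D_KL(Q||P) in general.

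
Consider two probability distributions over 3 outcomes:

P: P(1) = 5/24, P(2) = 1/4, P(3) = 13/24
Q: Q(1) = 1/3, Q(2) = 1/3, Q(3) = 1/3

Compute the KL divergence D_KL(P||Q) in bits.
0.1344 bits

D_KL(P||Q) = Σ P(x) log₂(P(x)/Q(x))

Computing term by term:
  P(1)·log₂(P(1)/Q(1)) = (5/24)·log₂((5/24)/(1/3)) = -0.14126
  P(2)·log₂(P(2)/Q(2)) = (1/4)·log₂((1/4)/(1/3)) = -0.10376
  P(3)·log₂(P(3)/Q(3)) = (13/24)·log₂((13/24)/(1/3)) = 0.37940

D_KL(P||Q) = -0.14126 - 0.10376 + 0.37940 = 0.13438 ≈ 0.1344 bits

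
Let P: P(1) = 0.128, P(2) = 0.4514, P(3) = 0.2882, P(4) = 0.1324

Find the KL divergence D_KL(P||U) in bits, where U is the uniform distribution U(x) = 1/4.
0.1989 bits

U(i) = 1/4 for all i

D_KL(P||U) = Σ P(x) log₂(P(x) / (1/4))
           = Σ P(x) log₂(P(x)) + log₂(4)
           = log₂(4) - H(P)

H(P) = -Σ P(x) log₂(P(x)):
  -P(1)·log₂(P(1)) = -(0.128)·log₂(0.128) = 0.37962
  -P(2)·log₂(P(2)) = -(0.4514)·log₂(0.4514) = 0.51799
  -P(3)·log₂(P(3)) = -(0.2882)·log₂(0.2882) = 0.51728
  -P(4)·log₂(P(4)) = -(0.1324)·log₂(0.1324) = 0.38621
H(P) = 0.37962 + 0.51799 + 0.51728 + 0.38621 = 1.80110 bits

log₂(4) = 2.00000 bits

D_KL(P||U) = 2.00000 - 1.80110 = 0.19890 ≈ 0.1989 bits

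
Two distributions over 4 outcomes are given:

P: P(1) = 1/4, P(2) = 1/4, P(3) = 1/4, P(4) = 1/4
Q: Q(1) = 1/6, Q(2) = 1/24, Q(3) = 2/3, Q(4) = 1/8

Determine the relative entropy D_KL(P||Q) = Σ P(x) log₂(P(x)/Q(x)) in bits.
0.6887 bits

D_KL(P||Q) = Σ P(x) log₂(P(x)/Q(x))

Computing term by term:
  P(1)·log₂(P(1)/Q(1)) = (1/4)·log₂((1/4)/(1/6)) = 0.14624
  P(2)·log₂(P(2)/Q(2)) = (1/4)·log₂((1/4)/(1/24)) = 0.64624
  P(3)·log₂(P(3)/Q(3)) = (1/4)·log₂((1/4)/(2/3)) = -0.35376
  P(4)·log₂(P(4)/Q(4)) = (1/4)·log₂((1/4)/(1/8)) = 0.25000

D_KL(P||Q) = 0.14624 + 0.64624 - 0.35376 + 0.25000 = 0.68872 ≈ 0.6887 bits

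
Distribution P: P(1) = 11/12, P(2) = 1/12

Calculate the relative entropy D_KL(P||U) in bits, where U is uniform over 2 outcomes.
0.5862 bits

U(i) = 1/2 for all i

D_KL(P||U) = Σ P(x) log₂(P(x) / (1/2))
           = Σ P(x) log₂(P(x)) + log₂(2)
           = log₂(2) - H(P)

H(P) = -Σ P(x) log₂(P(x)):
  -P(1)·log₂(P(1)) = -(11/12)·log₂(11/12) = 0.11507
  -P(2)·log₂(P(2)) = -(1/12)·log₂(1/12) = 0.29875
H(P) = 0.11507 + 0.29875 = 0.41382 bits

log₂(2) = 1.00000 bits

D_KL(P||U) = 1.00000 - 0.41382 = 0.58618 ≈ 0.5862 bits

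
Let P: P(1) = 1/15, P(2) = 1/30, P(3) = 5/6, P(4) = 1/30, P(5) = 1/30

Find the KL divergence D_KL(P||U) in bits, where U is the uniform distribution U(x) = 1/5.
1.3516 bits

U(i) = 1/5 for all i

D_KL(P||U) = Σ P(x) log₂(P(x) / (1/5))
           = Σ P(x) log₂(P(x)) + log₂(5)
           = log₂(5) - H(P)

H(P) = -Σ P(x) log₂(P(x)):
  -P(1)·log₂(P(1)) = -(1/15)·log₂(1/15) = 0.26046
  -P(2)·log₂(P(2)) = -(1/30)·log₂(1/30) = 0.16356
  -P(3)·log₂(P(3)) = -(5/6)·log₂(5/6) = 0.21920
  -P(4)·log₂(P(4)) = -(1/30)·log₂(1/30) = 0.16356
  -P(5)·log₂(P(5)) = -(1/30)·log₂(1/30) = 0.16356
H(P) = 0.26046 + 0.16356 + 0.21920 + 0.16356 + 0.16356 = 0.97034 bits

log₂(5) = 2.32193 bits

D_KL(P||U) = 2.32193 - 0.97034 = 1.35159 ≈ 1.3516 bits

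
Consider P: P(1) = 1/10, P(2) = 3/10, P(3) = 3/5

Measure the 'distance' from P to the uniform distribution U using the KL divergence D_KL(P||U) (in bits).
0.2895 bits

U(i) = 1/3 for all i

D_KL(P||U) = Σ P(x) log₂(P(x) / (1/3))
           = Σ P(x) log₂(P(x)) + log₂(3)
           = log₂(3) - H(P)

H(P) = -Σ P(x) log₂(P(x)):
  -P(1)·log₂(P(1)) = -(1/10)·log₂(1/10) = 0.33219
  -P(2)·log₂(P(2)) = -(3/10)·log₂(3/10) = 0.52109
  -P(3)·log₂(P(3)) = -(3/5)·log₂(3/5) = 0.44218
H(P) = 0.33219 + 0.52109 + 0.44218 = 1.29546 bits

log₂(3) = 1.58496 bits

D_KL(P||U) = 1.58496 - 1.29546 = 0.28950 ≈ 0.2895 bits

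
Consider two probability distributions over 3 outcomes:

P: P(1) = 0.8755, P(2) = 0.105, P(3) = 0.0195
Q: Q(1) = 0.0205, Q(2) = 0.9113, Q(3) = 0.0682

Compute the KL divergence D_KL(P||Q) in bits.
4.3795 bits

D_KL(P||Q) = Σ P(x) log₂(P(x)/Q(x))

Computing term by term:
  P(1)·log₂(P(1)/Q(1)) = 0.8755·log₂(0.8755/0.0205) = 4.74207
  P(2)·log₂(P(2)/Q(2)) = 0.105·log₂(0.105/0.9113) = -0.32734
  P(3)·log₂(P(3)/Q(3)) = 0.0195·log₂(0.0195/0.0682) = -0.03522

D_KL(P||Q) = 4.74207 - 0.32734 - 0.03522 = 4.37951 ≈ 4.3795 bits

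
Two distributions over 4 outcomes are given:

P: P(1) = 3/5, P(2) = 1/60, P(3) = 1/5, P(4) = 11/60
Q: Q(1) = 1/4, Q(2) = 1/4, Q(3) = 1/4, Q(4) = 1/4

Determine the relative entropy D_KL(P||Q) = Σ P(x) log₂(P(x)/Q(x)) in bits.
0.5463 bits

D_KL(P||Q) = Σ P(x) log₂(P(x)/Q(x))

Computing term by term:
  P(1)·log₂(P(1)/Q(1)) = (3/5)·log₂((3/5)/(1/4)) = 0.75782
  P(2)·log₂(P(2)/Q(2)) = (1/60)·log₂((1/60)/(1/4)) = -0.06511
  P(3)·log₂(P(3)/Q(3)) = (1/5)·log₂((1/5)/(1/4)) = -0.06439
  P(4)·log₂(P(4)/Q(4)) = (11/60)·log₂((11/60)/(1/4)) = -0.08203

D_KL(P||Q) = 0.75782 - 0.06511 - 0.06439 - 0.08203 = 0.54629 ≈ 0.5463 bits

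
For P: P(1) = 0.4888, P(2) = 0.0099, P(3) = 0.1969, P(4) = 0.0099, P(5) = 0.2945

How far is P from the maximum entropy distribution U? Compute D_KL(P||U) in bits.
0.7043 bits

U(i) = 1/5 for all i

D_KL(P||U) = Σ P(x) log₂(P(x) / (1/5))
           = Σ P(x) log₂(P(x)) + log₂(5)
           = log₂(5) - H(P)

H(P) = -Σ P(x) log₂(P(x)):
  -P(1)·log₂(P(1)) = -(0.4888)·log₂(0.4888) = 0.50478
  -P(2)·log₂(P(2)) = -(0.0099)·log₂(0.0099) = 0.06592
  -P(3)·log₂(P(3)) = -(0.1969)·log₂(0.1969) = 0.46163
  -P(4)·log₂(P(4)) = -(0.0099)·log₂(0.0099) = 0.06592
  -P(5)·log₂(P(5)) = -(0.2945)·log₂(0.2945) = 0.51940
H(P) = 0.50478 + 0.06592 + 0.46163 + 0.06592 + 0.51940 = 1.61765 bits

log₂(5) = 2.32193 bits

D_KL(P||U) = 2.32193 - 1.61765 = 0.70428 ≈ 0.7043 bits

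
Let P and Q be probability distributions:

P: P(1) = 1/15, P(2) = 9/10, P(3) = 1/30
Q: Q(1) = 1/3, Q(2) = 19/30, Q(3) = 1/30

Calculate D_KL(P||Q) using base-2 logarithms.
0.3015 bits

D_KL(P||Q) = Σ P(x) log₂(P(x)/Q(x))

Computing term by term:
  P(1)·log₂(P(1)/Q(1)) = (1/15)·log₂((1/15)/(1/3)) = -0.15480
  P(2)·log₂(P(2)/Q(2)) = (9/10)·log₂((9/10)/(19/30)) = 0.45626
  P(3)·log₂(P(3)/Q(3)) = (1/30)·log₂((1/30)/(1/30)) = 0.00000

D_KL(P||Q) = -0.15480 + 0.45626 + 0.00000 = 0.30146 ≈ 0.3015 bits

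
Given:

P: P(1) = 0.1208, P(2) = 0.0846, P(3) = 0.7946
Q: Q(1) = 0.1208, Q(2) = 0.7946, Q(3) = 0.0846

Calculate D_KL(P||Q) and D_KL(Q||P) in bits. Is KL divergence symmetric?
D_KL(P||Q) = 2.2944 bits, D_KL(Q||P) = 2.2944 bits. The two values coincide for this particular pair, but no — KL divergence is not symmetric in general.

D_KL(P||Q) = Σ P(x) log₂(P(x)/Q(x))

Computing term by term:
  P(1)·log₂(P(1)/Q(1)) = 0.1208·log₂(0.1208/0.1208) = 0.00000
  P(2)·log₂(P(2)/Q(2)) = 0.0846·log₂(0.0846/0.7946) = -0.27338
  P(3)·log₂(P(3)/Q(3)) = 0.7946·log₂(0.7946/0.0846) = 2.56775

D_KL(P||Q) = 0.00000 - 0.27338 + 2.56775 = 2.29437 ≈ 2.2944 bits

D_KL(Q||P) = Σ Q(x) log₂(Q(x)/P(x))

Computing term by term:
  Q(1)·log₂(Q(1)/P(1)) = 0.1208·log₂(0.1208/0.1208) = 0.00000
  Q(2)·log₂(Q(2)/P(2)) = 0.7946·log₂(0.7946/0.0846) = 2.56775
  Q(3)·log₂(Q(3)/P(3)) = 0.0846·log₂(0.0846/0.7946) = -0.27338

D_KL(Q||P) = 0.00000 + 2.56775 - 0.27338 = 2.29437 ≈ 2.2944 bits

These ARE equal here. Q is P with outcomes relabeled (Q(2) = P(3), Q(3) = P(2)) by a relabeling that is its own inverse, so the two sums contain exactly the same terms in a different order. This is a special case — KL divergence is not symmetric in general: D_KL(P||Q) ≠ D_KL(Q||P) for most P, Q.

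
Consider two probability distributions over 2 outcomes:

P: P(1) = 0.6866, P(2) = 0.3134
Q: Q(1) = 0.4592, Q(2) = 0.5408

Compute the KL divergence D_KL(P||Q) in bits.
0.1518 bits

D_KL(P||Q) = Σ P(x) log₂(P(x)/Q(x))

Computing term by term:
  P(1)·log₂(P(1)/Q(1)) = 0.6866·log₂(0.6866/0.4592) = 0.39847
  P(2)·log₂(P(2)/Q(2)) = 0.3134·log₂(0.3134/0.5408) = -0.24667

D_KL(P||Q) = 0.39847 - 0.24667 = 0.15180 ≈ 0.1518 bits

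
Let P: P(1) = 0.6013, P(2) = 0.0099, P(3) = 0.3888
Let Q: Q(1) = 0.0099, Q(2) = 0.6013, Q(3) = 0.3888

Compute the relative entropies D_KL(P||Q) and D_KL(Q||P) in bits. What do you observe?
D_KL(P||Q) = 3.5038 bits, D_KL(Q||P) = 3.5038 bits. The two directions give the same value here, because Q is a self-inverse relabeling of P; in general KL divergence is asymmetric.

D_KL(P||Q) = Σ P(x) log₂(P(x)/Q(x))

Computing term by term:
  P(1)·log₂(P(1)/Q(1)) = 0.6013·log₂(0.6013/0.0099) = 3.56241
  P(2)·log₂(P(2)/Q(2)) = 0.0099·log₂(0.0099/0.6013) = -0.05865
  P(3)·log₂(P(3)/Q(3)) = 0.3888·log₂(0.3888/0.3888) = 0.00000

D_KL(P||Q) = 3.56241 - 0.05865 + 0.00000 = 3.50376 ≈ 3.5038 bits

D_KL(Q||P) = Σ Q(x) log₂(Q(x)/P(x))

Computing term by term:
  Q(1)·log₂(Q(1)/P(1)) = 0.0099·log₂(0.0099/0.6013) = -0.05865
  Q(2)·log₂(Q(2)/P(2)) = 0.6013·log₂(0.6013/0.0099) = 3.56241
  Q(3)·log₂(Q(3)/P(3)) = 0.3888·log₂(0.3888/0.3888) = 0.00000

D_KL(Q||P) = -0.05865 + 3.56241 + 0.00000 = 3.50376 ≈ 3.5038 bits

These ARE equal here. Q is P with outcomes relabeled (Q(1) = P(2), Q(2) = P(1)) by a relabeling that is its own inverse, so the two sums contain exactly the same terms in a different order. This is a special case — KL divergence is not symmetric in general: D_KL(P||Q) ≠ D_KL(Q||P) for most P, Q.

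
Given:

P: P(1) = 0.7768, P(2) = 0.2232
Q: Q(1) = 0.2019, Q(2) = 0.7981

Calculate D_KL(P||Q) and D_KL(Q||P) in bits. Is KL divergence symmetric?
D_KL(P||Q) = 1.0997 bits, D_KL(Q||P) = 1.0746 bits. No, KL divergence is not symmetric.

D_KL(P||Q) = Σ P(x) log₂(P(x)/Q(x))

Computing term by term:
  P(1)·log₂(P(1)/Q(1)) = 0.7768·log₂(0.7768/0.2019) = 1.51002
  P(2)·log₂(P(2)/Q(2)) = 0.2232·log₂(0.2232/0.7981) = -0.41029

D_KL(P||Q) = 1.51002 - 0.41029 = 1.09973 ≈ 1.0997 bits

D_KL(Q||P) = Σ Q(x) log₂(Q(x)/P(x))

Computing term by term:
  Q(1)·log₂(Q(1)/P(1)) = 0.2019·log₂(0.2019/0.7768) = -0.39247
  Q(2)·log₂(Q(2)/P(2)) = 0.7981·log₂(0.7981/0.2232) = 1.46709

D_KL(Q||P) = -0.39247 + 1.46709 = 1.07462 ≈ 1.0746 bits

These are NOT equal (difference: 0.0251 bits). KL divergence is asymmetric: D_KL(P||Q) ≠ D_KL(Q||P) in general.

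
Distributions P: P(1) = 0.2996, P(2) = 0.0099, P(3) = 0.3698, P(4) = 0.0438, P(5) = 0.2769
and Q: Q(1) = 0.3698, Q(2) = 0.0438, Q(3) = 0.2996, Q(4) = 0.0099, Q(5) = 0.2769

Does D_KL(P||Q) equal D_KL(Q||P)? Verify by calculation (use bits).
D_KL(P||Q) = 0.0941 bits, D_KL(Q||P) = 0.0941 bits. Yes — for this pair D_KL(P||Q) = D_KL(Q||P).

D_KL(P||Q) = Σ P(x) log₂(P(x)/Q(x))

Computing term by term:
  P(1)·log₂(P(1)/Q(1)) = 0.2996·log₂(0.2996/0.3698) = -0.09099
  P(2)·log₂(P(2)/Q(2)) = 0.0099·log₂(0.0099/0.0438) = -0.02124
  P(3)·log₂(P(3)/Q(3)) = 0.3698·log₂(0.3698/0.2996) = 0.11231
  P(4)·log₂(P(4)/Q(4)) = 0.0438·log₂(0.0438/0.0099) = 0.09397
  P(5)·log₂(P(5)/Q(5)) = 0.2769·log₂(0.2769/0.2769) = 0.00000

D_KL(P||Q) = -0.09099 - 0.02124 + 0.11231 + 0.09397 + 0.00000 = 0.09405 ≈ 0.0941 bits

D_KL(Q||P) = Σ Q(x) log₂(Q(x)/P(x))

Computing term by term:
  Q(1)·log₂(Q(1)/P(1)) = 0.3698·log₂(0.3698/0.2996) = 0.11231
  Q(2)·log₂(Q(2)/P(2)) = 0.0438·log₂(0.0438/0.0099) = 0.09397
  Q(3)·log₂(Q(3)/P(3)) = 0.2996·log₂(0.2996/0.3698) = -0.09099
  Q(4)·log₂(Q(4)/P(4)) = 0.0099·log₂(0.0099/0.0438) = -0.02124
  Q(5)·log₂(Q(5)/P(5)) = 0.2769·log₂(0.2769/0.2769) = 0.00000

D_KL(Q||P) = 0.11231 + 0.09397 - 0.09099 - 0.02124 + 0.00000 = 0.09405 ≈ 0.0941 bits

These ARE equal here. Q is P with outcomes relabeled (Q(1) = P(3), Q(2) = P(4), Q(3) = P(1), Q(4) = P(2)) by a relabeling that is its own inverse, so the two sums contain exactly the same terms in a different order. This is a special case — KL divergence is not symmetric in general: D_KL(P||Q) ≠ D_KL(Q||P) for most P, Q.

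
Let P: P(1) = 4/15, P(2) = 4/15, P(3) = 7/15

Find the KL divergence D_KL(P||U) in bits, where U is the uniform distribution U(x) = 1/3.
0.0548 bits

U(i) = 1/3 for all i

D_KL(P||U) = Σ P(x) log₂(P(x) / (1/3))
           = Σ P(x) log₂(P(x)) + log₂(3)
           = log₂(3) - H(P)

H(P) = -Σ P(x) log₂(P(x)):
  -P(1)·log₂(P(1)) = -(4/15)·log₂(4/15) = 0.50850
  -P(2)·log₂(P(2)) = -(4/15)·log₂(4/15) = 0.50850
  -P(3)·log₂(P(3)) = -(7/15)·log₂(7/15) = 0.51312
H(P) = 0.50850 + 0.50850 + 0.51312 = 1.53012 bits

log₂(3) = 1.58496 bits

D_KL(P||U) = 1.58496 - 1.53012 = 0.05484 ≈ 0.0548 bits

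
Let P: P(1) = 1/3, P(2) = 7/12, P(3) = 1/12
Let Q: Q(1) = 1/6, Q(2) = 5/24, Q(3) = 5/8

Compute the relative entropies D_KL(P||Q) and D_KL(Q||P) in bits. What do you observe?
D_KL(P||Q) = 0.9576 bits, D_KL(Q||P) = 1.3407 bits. The two directions give different values (D_KL(Q||P) exceeds D_KL(P||Q) by 0.3831 bits): KL divergence is asymmetric.

D_KL(P||Q) = Σ P(x) log₂(P(x)/Q(x))

Computing term by term:
  P(1)·log₂(P(1)/Q(1)) = (1/3)·log₂((1/3)/(1/6)) = 0.33333
  P(2)·log₂(P(2)/Q(2)) = (7/12)·log₂((7/12)/(5/24)) = 0.86650
  P(3)·log₂(P(3)/Q(3)) = (1/12)·log₂((1/12)/(5/8)) = -0.24224

D_KL(P||Q) = 0.33333 + 0.86650 - 0.24224 = 0.95759 ≈ 0.9576 bits

D_KL(Q||P) = Σ Q(x) log₂(Q(x)/P(x))

Computing term by term:
  Q(1)·log₂(Q(1)/P(1)) = (1/6)·log₂((1/6)/(1/3)) = -0.16667
  Q(2)·log₂(Q(2)/P(2)) = (5/24)·log₂((5/24)/(7/12)) = -0.30946
  Q(3)·log₂(Q(3)/P(3)) = (5/8)·log₂((5/8)/(1/12)) = 1.81681

D_KL(Q||P) = -0.16667 - 0.30946 + 1.81681 = 1.34068 ≈ 1.3407 bits

These are NOT equal (difference: 0.3831 bits). KL divergence is asymmetric: D_KL(P||Q) ≠ D_KL(Q||P) in general.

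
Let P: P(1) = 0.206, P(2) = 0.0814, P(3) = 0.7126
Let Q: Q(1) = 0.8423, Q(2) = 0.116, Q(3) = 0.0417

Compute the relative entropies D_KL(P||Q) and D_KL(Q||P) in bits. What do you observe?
D_KL(P||Q) = 2.4580 bits, D_KL(Q||P) = 1.5998 bits. The two directions give different values (D_KL(P||Q) exceeds D_KL(Q||P) by 0.8582 bits): KL divergence is asymmetric.

D_KL(P||Q) = Σ P(x) log₂(P(x)/Q(x))

Computing term by term:
  P(1)·log₂(P(1)/Q(1)) = 0.206·log₂(0.206/0.8423) = -0.41853
  P(2)·log₂(P(2)/Q(2)) = 0.0814·log₂(0.0814/0.116) = -0.04160
  P(3)·log₂(P(3)/Q(3)) = 0.7126·log₂(0.7126/0.0417) = 2.91808

D_KL(P||Q) = -0.41853 - 0.04160 + 2.91808 = 2.45795 ≈ 2.4580 bits

D_KL(Q||P) = Σ Q(x) log₂(Q(x)/P(x))

Computing term by term:
  Q(1)·log₂(Q(1)/P(1)) = 0.8423·log₂(0.8423/0.206) = 1.71129
  Q(2)·log₂(Q(2)/P(2)) = 0.116·log₂(0.116/0.0814) = 0.05928
  Q(3)·log₂(Q(3)/P(3)) = 0.0417·log₂(0.0417/0.7126) = -0.17076

D_KL(Q||P) = 1.71129 + 0.05928 - 0.17076 = 1.59981 ≈ 1.5998 bits

These are NOT equal (difference: 0.8582 bits). KL divergence is asymmetric: D_KL(P||Q) ≠ D_KL(Q||P) in general.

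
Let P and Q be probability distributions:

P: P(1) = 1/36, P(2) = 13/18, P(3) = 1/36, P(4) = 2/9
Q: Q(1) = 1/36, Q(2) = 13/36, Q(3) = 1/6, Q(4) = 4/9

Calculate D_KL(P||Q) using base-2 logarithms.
0.4282 bits

D_KL(P||Q) = Σ P(x) log₂(P(x)/Q(x))

Computing term by term:
  P(1)·log₂(P(1)/Q(1)) = (1/36)·log₂((1/36)/(1/36)) = 0.00000
  P(2)·log₂(P(2)/Q(2)) = (13/18)·log₂((13/18)/(13/36)) = 0.72222
  P(3)·log₂(P(3)/Q(3)) = (1/36)·log₂((1/36)/(1/6)) = -0.07180
  P(4)·log₂(P(4)/Q(4)) = (2/9)·log₂((2/9)/(4/9)) = -0.22222

D_KL(P||Q) = 0.00000 + 0.72222 - 0.07180 - 0.22222 = 0.42820 ≈ 0.4282 bits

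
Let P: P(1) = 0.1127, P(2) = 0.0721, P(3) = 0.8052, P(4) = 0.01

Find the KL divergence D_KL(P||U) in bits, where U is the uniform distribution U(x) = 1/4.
1.0534 bits

U(i) = 1/4 for all i

D_KL(P||U) = Σ P(x) log₂(P(x) / (1/4))
           = Σ P(x) log₂(P(x)) + log₂(4)
           = log₂(4) - H(P)

H(P) = -Σ P(x) log₂(P(x)):
  -P(1)·log₂(P(1)) = -(0.1127)·log₂(0.1127) = 0.35494
  -P(2)·log₂(P(2)) = -(0.0721)·log₂(0.0721) = 0.27354
  -P(3)·log₂(P(3)) = -(0.8052)·log₂(0.8052) = 0.25169
  -P(4)·log₂(P(4)) = -(0.01)·log₂(0.01) = 0.06644
H(P) = 0.35494 + 0.27354 + 0.25169 + 0.06644 = 0.94661 bits

log₂(4) = 2.00000 bits

D_KL(P||U) = 2.00000 - 0.94661 = 1.05339 ≈ 1.0534 bits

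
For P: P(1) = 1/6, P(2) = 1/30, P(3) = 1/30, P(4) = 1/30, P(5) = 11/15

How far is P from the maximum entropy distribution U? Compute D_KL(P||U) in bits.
1.0723 bits

U(i) = 1/5 for all i

D_KL(P||U) = Σ P(x) log₂(P(x) / (1/5))
           = Σ P(x) log₂(P(x)) + log₂(5)
           = log₂(5) - H(P)

H(P) = -Σ P(x) log₂(P(x)):
  -P(1)·log₂(P(1)) = -(1/6)·log₂(1/6) = 0.43083
  -P(2)·log₂(P(2)) = -(1/30)·log₂(1/30) = 0.16356
  -P(3)·log₂(P(3)) = -(1/30)·log₂(1/30) = 0.16356
  -P(4)·log₂(P(4)) = -(1/30)·log₂(1/30) = 0.16356
  -P(5)·log₂(P(5)) = -(11/15)·log₂(11/15) = 0.32814
H(P) = 0.43083 + 0.16356 + 0.16356 + 0.16356 + 0.32814 = 1.24965 bits

log₂(5) = 2.32193 bits

D_KL(P||U) = 2.32193 - 1.24965 = 1.07228 ≈ 1.0723 bits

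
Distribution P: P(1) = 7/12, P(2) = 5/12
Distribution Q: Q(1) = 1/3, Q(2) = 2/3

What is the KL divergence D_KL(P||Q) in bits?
0.1884 bits

D_KL(P||Q) = Σ P(x) log₂(P(x)/Q(x))

Computing term by term:
  P(1)·log₂(P(1)/Q(1)) = (7/12)·log₂((7/12)/(1/3)) = 0.47096
  P(2)·log₂(P(2)/Q(2)) = (5/12)·log₂((5/12)/(2/3)) = -0.28253

D_KL(P||Q) = 0.47096 - 0.28253 = 0.18843 ≈ 0.1884 bits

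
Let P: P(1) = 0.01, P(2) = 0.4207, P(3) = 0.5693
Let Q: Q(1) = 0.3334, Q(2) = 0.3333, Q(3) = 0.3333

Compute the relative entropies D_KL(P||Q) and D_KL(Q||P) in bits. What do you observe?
D_KL(P||Q) = 0.5305 bits, D_KL(Q||P) = 1.3173 bits. The two directions give different values (D_KL(Q||P) exceeds D_KL(P||Q) by 0.7868 bits): KL divergence is asymmetric.

D_KL(P||Q) = Σ P(x) log₂(P(x)/Q(x))

Computing term by term:
  P(1)·log₂(P(1)/Q(1)) = 0.01·log₂(0.01/0.3334) = -0.05059
  P(2)·log₂(P(2)/Q(2)) = 0.4207·log₂(0.4207/0.3333) = 0.14134
  P(3)·log₂(P(3)/Q(3)) = 0.5693·log₂(0.5693/0.3333) = 0.43971

D_KL(P||Q) = -0.05059 + 0.14134 + 0.43971 = 0.53046 ≈ 0.5305 bits

D_KL(Q||P) = Σ Q(x) log₂(Q(x)/P(x))

Computing term by term:
  Q(1)·log₂(Q(1)/P(1)) = 0.3334·log₂(0.3334/0.01) = 1.68673
  Q(2)·log₂(Q(2)/P(2)) = 0.3333·log₂(0.3333/0.4207) = -0.11198
  Q(3)·log₂(Q(3)/P(3)) = 0.3333·log₂(0.3333/0.5693) = -0.25743

D_KL(Q||P) = 1.68673 - 0.11198 - 0.25743 = 1.31732 ≈ 1.3173 bits

These are NOT equal (difference: 0.7868 bits). KL divergence is asymmetric: D_KL(P||Q) ≠ D_KL(Q||P) in general.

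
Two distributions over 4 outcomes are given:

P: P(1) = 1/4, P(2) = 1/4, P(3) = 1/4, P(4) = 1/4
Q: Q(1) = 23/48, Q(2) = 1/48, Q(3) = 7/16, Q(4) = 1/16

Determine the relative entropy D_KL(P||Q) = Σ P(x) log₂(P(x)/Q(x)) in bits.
0.9598 bits

D_KL(P||Q) = Σ P(x) log₂(P(x)/Q(x))

Computing term by term:
  P(1)·log₂(P(1)/Q(1)) = (1/4)·log₂((1/4)/(23/48)) = -0.23465
  P(2)·log₂(P(2)/Q(2)) = (1/4)·log₂((1/4)/(1/48)) = 0.89624
  P(3)·log₂(P(3)/Q(3)) = (1/4)·log₂((1/4)/(7/16)) = -0.20184
  P(4)·log₂(P(4)/Q(4)) = (1/4)·log₂((1/4)/(1/16)) = 0.50000

D_KL(P||Q) = -0.23465 + 0.89624 - 0.20184 + 0.50000 = 0.95975 ≈ 0.9598 bits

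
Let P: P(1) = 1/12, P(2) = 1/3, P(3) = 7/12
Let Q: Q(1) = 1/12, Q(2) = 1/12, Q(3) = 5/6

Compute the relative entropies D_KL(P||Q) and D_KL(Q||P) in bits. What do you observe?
D_KL(P||Q) = 0.3665 bits, D_KL(Q||P) = 0.2621 bits. The two directions give different values (D_KL(P||Q) exceeds D_KL(Q||P) by 0.1044 bits): KL divergence is asymmetric.

D_KL(P||Q) = Σ P(x) log₂(P(x)/Q(x))

Computing term by term:
  P(1)·log₂(P(1)/Q(1)) = (1/12)·log₂((1/12)/(1/12)) = 0.00000
  P(2)·log₂(P(2)/Q(2)) = (1/3)·log₂((1/3)/(1/12)) = 0.66667
  P(3)·log₂(P(3)/Q(3)) = (7/12)·log₂((7/12)/(5/6)) = -0.30017

D_KL(P||Q) = 0.00000 + 0.66667 - 0.30017 = 0.36650 ≈ 0.3665 bits

D_KL(Q||P) = Σ Q(x) log₂(Q(x)/P(x))

Computing term by term:
  Q(1)·log₂(Q(1)/P(1)) = (1/12)·log₂((1/12)/(1/12)) = 0.00000
  Q(2)·log₂(Q(2)/P(2)) = (1/12)·log₂((1/12)/(1/3)) = -0.16667
  Q(3)·log₂(Q(3)/P(3)) = (5/6)·log₂((5/6)/(7/12)) = 0.42881

D_KL(Q||P) = 0.00000 - 0.16667 + 0.42881 = 0.26214 ≈ 0.2621 bits

These are NOT equal (difference: 0.1044 bits). KL divergence is asymmetric: D_KL(P||Q) ≠ D_KL(Q||P) in general.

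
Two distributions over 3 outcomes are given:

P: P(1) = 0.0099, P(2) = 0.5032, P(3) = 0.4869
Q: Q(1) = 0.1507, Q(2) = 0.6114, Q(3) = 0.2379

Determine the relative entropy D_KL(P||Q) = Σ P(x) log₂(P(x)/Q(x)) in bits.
0.3228 bits

D_KL(P||Q) = Σ P(x) log₂(P(x)/Q(x))

Computing term by term:
  P(1)·log₂(P(1)/Q(1)) = 0.0099·log₂(0.0099/0.1507) = -0.03889
  P(2)·log₂(P(2)/Q(2)) = 0.5032·log₂(0.5032/0.6114) = -0.14139
  P(3)·log₂(P(3)/Q(3)) = 0.4869·log₂(0.4869/0.2379) = 0.50310

D_KL(P||Q) = -0.03889 - 0.14139 + 0.50310 = 0.32282 ≈ 0.3228 bits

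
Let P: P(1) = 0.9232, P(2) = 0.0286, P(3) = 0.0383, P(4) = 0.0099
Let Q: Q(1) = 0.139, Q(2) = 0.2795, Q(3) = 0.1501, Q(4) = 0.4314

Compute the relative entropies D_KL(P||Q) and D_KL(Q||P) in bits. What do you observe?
D_KL(P||Q) = 2.2983 bits, D_KL(Q||P) = 3.1845 bits. The two directions give different values (D_KL(Q||P) exceeds D_KL(P||Q) by 0.8862 bits): KL divergence is asymmetric.

D_KL(P||Q) = Σ P(x) log₂(P(x)/Q(x))

Computing term by term:
  P(1)·log₂(P(1)/Q(1)) = 0.9232·log₂(0.9232/0.139) = 2.52177
  P(2)·log₂(P(2)/Q(2)) = 0.0286·log₂(0.0286/0.2795) = -0.09406
  P(3)·log₂(P(3)/Q(3)) = 0.0383·log₂(0.0383/0.1501) = -0.07547
  P(4)·log₂(P(4)/Q(4)) = 0.0099·log₂(0.0099/0.4314) = -0.05391

D_KL(P||Q) = 2.52177 - 0.09406 - 0.07547 - 0.05391 = 2.29833 ≈ 2.2983 bits

D_KL(Q||P) = Σ Q(x) log₂(Q(x)/P(x))

Computing term by term:
  Q(1)·log₂(Q(1)/P(1)) = 0.139·log₂(0.139/0.9232) = -0.37969
  Q(2)·log₂(Q(2)/P(2)) = 0.2795·log₂(0.2795/0.0286) = 0.91921
  Q(3)·log₂(Q(3)/P(3)) = 0.1501·log₂(0.1501/0.0383) = 0.29577
  Q(4)·log₂(Q(4)/P(4)) = 0.4314·log₂(0.4314/0.0099) = 2.34917

D_KL(Q||P) = -0.37969 + 0.91921 + 0.29577 + 2.34917 = 3.18446 ≈ 3.1845 bits

These are NOT equal (difference: 0.8862 bits). KL divergence is asymmetric: D_KL(P||Q) ≠ D_KL(Q||P) in general.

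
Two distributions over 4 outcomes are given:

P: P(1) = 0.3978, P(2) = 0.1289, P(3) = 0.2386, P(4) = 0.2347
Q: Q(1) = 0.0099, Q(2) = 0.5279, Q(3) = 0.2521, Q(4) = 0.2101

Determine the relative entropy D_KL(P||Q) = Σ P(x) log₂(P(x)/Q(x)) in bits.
1.8760 bits

D_KL(P||Q) = Σ P(x) log₂(P(x)/Q(x))

Computing term by term:
  P(1)·log₂(P(1)/Q(1)) = 0.3978·log₂(0.3978/0.0099) = 2.11967
  P(2)·log₂(P(2)/Q(2)) = 0.1289·log₂(0.1289/0.5279) = -0.26218
  P(3)·log₂(P(3)/Q(3)) = 0.2386·log₂(0.2386/0.2521) = -0.01895
  P(4)·log₂(P(4)/Q(4)) = 0.2347·log₂(0.2347/0.2101) = 0.03749

D_KL(P||Q) = 2.11967 - 0.26218 - 0.01895 + 0.03749 = 1.87603 ≈ 1.8760 bits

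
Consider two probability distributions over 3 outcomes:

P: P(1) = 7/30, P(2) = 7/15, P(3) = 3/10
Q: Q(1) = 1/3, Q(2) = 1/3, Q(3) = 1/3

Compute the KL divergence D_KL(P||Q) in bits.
0.0609 bits

D_KL(P||Q) = Σ P(x) log₂(P(x)/Q(x))

Computing term by term:
  P(1)·log₂(P(1)/Q(1)) = (7/30)·log₂((7/30)/(1/3)) = -0.12007
  P(2)·log₂(P(2)/Q(2)) = (7/15)·log₂((7/15)/(1/3)) = 0.22653
  P(3)·log₂(P(3)/Q(3)) = (3/10)·log₂((3/10)/(1/3)) = -0.04560

D_KL(P||Q) = -0.12007 + 0.22653 - 0.04560 = 0.06086 ≈ 0.0609 bits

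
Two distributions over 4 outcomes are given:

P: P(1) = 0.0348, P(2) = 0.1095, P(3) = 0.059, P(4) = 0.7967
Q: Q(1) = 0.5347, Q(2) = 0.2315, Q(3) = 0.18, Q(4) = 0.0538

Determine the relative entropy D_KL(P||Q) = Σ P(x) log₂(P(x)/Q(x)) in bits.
2.7475 bits

D_KL(P||Q) = Σ P(x) log₂(P(x)/Q(x))

Computing term by term:
  P(1)·log₂(P(1)/Q(1)) = 0.0348·log₂(0.0348/0.5347) = -0.13717
  P(2)·log₂(P(2)/Q(2)) = 0.1095·log₂(0.1095/0.2315) = -0.11827
  P(3)·log₂(P(3)/Q(3)) = 0.059·log₂(0.059/0.18) = -0.09494
  P(4)·log₂(P(4)/Q(4)) = 0.7967·log₂(0.7967/0.0538) = 3.09786

D_KL(P||Q) = -0.13717 - 0.11827 - 0.09494 + 3.09786 = 2.74748 ≈ 2.7475 bits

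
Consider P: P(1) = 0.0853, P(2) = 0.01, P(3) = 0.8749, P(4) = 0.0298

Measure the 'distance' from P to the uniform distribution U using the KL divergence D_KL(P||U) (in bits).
1.3109 bits

U(i) = 1/4 for all i

D_KL(P||U) = Σ P(x) log₂(P(x) / (1/4))
           = Σ P(x) log₂(P(x)) + log₂(4)
           = log₂(4) - H(P)

H(P) = -Σ P(x) log₂(P(x)):
  -P(1)·log₂(P(1)) = -(0.0853)·log₂(0.0853) = 0.30293
  -P(2)·log₂(P(2)) = -(0.01)·log₂(0.01) = 0.06644
  -P(3)·log₂(P(3)) = -(0.8749)·log₂(0.8749) = 0.16869
  -P(4)·log₂(P(4)) = -(0.0298)·log₂(0.0298) = 0.15104
H(P) = 0.30293 + 0.06644 + 0.16869 + 0.15104 = 0.68910 bits

log₂(4) = 2.00000 bits

D_KL(P||U) = 2.00000 - 0.68910 = 1.31090 ≈ 1.3109 bits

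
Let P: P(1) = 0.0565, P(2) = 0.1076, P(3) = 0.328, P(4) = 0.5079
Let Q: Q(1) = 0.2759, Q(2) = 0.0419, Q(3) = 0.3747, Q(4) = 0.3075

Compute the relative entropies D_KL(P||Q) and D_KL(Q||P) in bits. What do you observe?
D_KL(P||Q) = 0.3219 bits, D_KL(Q||P) = 0.4235 bits. The two directions give different values (D_KL(Q||P) exceeds D_KL(P||Q) by 0.1016 bits): KL divergence is asymmetric.

D_KL(P||Q) = Σ P(x) log₂(P(x)/Q(x))

Computing term by term:
  P(1)·log₂(P(1)/Q(1)) = 0.0565·log₂(0.0565/0.2759) = -0.12926
  P(2)·log₂(P(2)/Q(2)) = 0.1076·log₂(0.1076/0.0419) = 0.14641
  P(3)·log₂(P(3)/Q(3)) = 0.328·log₂(0.328/0.3747) = -0.06299
  P(4)·log₂(P(4)/Q(4)) = 0.5079·log₂(0.5079/0.3075) = 0.36770

D_KL(P||Q) = -0.12926 + 0.14641 - 0.06299 + 0.36770 = 0.32186 ≈ 0.3219 bits

D_KL(Q||P) = Σ Q(x) log₂(Q(x)/P(x))

Computing term by term:
  Q(1)·log₂(Q(1)/P(1)) = 0.2759·log₂(0.2759/0.0565) = 0.63121
  Q(2)·log₂(Q(2)/P(2)) = 0.0419·log₂(0.0419/0.1076) = -0.05701
  Q(3)·log₂(Q(3)/P(3)) = 0.3747·log₂(0.3747/0.328) = 0.07196
  Q(4)·log₂(Q(4)/P(4)) = 0.3075·log₂(0.3075/0.5079) = -0.22262

D_KL(Q||P) = 0.63121 - 0.05701 + 0.07196 - 0.22262 = 0.42354 ≈ 0.4235 bits

These are NOT equal (difference: 0.1016 bits). KL divergence is asymmetric: D_KL(P||Q) ≠ D_KL(Q||P) in general.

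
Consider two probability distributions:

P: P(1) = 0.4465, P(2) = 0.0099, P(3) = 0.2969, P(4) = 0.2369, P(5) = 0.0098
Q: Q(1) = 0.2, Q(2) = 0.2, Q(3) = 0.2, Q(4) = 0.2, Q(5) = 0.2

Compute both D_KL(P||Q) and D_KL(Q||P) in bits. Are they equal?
D_KL(P||Q) = 0.6589 bits, D_KL(Q||P) = 1.3429 bits. No, they are not equal.

D_KL(P||Q) = Σ P(x) log₂(P(x)/Q(x))

Computing term by term:
  P(1)·log₂(P(1)/Q(1)) = 0.4465·log₂(0.4465/0.2) = 0.51734
  P(2)·log₂(P(2)/Q(2)) = 0.0099·log₂(0.0099/0.2) = -0.04293
  P(3)·log₂(P(3)/Q(3)) = 0.2969·log₂(0.2969/0.2) = 0.16923
  P(4)·log₂(P(4)/Q(4)) = 0.2369·log₂(0.2369/0.2) = 0.05787
  P(5)·log₂(P(5)/Q(5)) = 0.0098·log₂(0.0098/0.2) = -0.04264

D_KL(P||Q) = 0.51734 - 0.04293 + 0.16923 + 0.05787 - 0.04264 = 0.65887 ≈ 0.6589 bits

D_KL(Q||P) = Σ Q(x) log₂(Q(x)/P(x))

Computing term by term:
  Q(1)·log₂(Q(1)/P(1)) = 0.2·log₂(0.2/0.4465) = -0.23173
  Q(2)·log₂(Q(2)/P(2)) = 0.2·log₂(0.2/0.0099) = 0.86729
  Q(3)·log₂(Q(3)/P(3)) = 0.2·log₂(0.2/0.2969) = -0.11400
  Q(4)·log₂(Q(4)/P(4)) = 0.2·log₂(0.2/0.2369) = -0.04886
  Q(5)·log₂(Q(5)/P(5)) = 0.2·log₂(0.2/0.0098) = 0.87021

D_KL(Q||P) = -0.23173 + 0.86729 - 0.11400 - 0.04886 + 0.87021 = 1.34291 ≈ 1.3429 bits

These are NOT equal (difference: 0.6840 bits). KL divergence is asymmetric: D_KL(P||Q) ≠ D_KL(Q||P) in general.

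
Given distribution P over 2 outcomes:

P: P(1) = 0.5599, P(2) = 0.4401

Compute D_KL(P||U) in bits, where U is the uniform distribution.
0.0104 bits

U(i) = 1/2 for all i

D_KL(P||U) = Σ P(x) log₂(P(x) / (1/2))
           = Σ P(x) log₂(P(x)) + log₂(2)
           = log₂(2) - H(P)

H(P) = -Σ P(x) log₂(P(x)):
  -P(1)·log₂(P(1)) = -(0.5599)·log₂(0.5599) = 0.46850
  -P(2)·log₂(P(2)) = -(0.4401)·log₂(0.4401) = 0.52112
H(P) = 0.46850 + 0.52112 = 0.98962 bits

log₂(2) = 1.00000 bits

D_KL(P||U) = 1.00000 - 0.98962 = 0.01038 ≈ 0.0104 bits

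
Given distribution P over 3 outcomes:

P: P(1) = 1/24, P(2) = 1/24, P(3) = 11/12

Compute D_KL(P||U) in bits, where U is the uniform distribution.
1.0878 bits

U(i) = 1/3 for all i

D_KL(P||U) = Σ P(x) log₂(P(x) / (1/3))
           = Σ P(x) log₂(P(x)) + log₂(3)
           = log₂(3) - H(P)

H(P) = -Σ P(x) log₂(P(x)):
  -P(1)·log₂(P(1)) = -(1/24)·log₂(1/24) = 0.19104
  -P(2)·log₂(P(2)) = -(1/24)·log₂(1/24) = 0.19104
  -P(3)·log₂(P(3)) = -(11/12)·log₂(11/12) = 0.11507
H(P) = 0.19104 + 0.19104 + 0.11507 = 0.49715 bits

log₂(3) = 1.58496 bits

D_KL(P||U) = 1.58496 - 0.49715 = 1.08781 ≈ 1.0878 bits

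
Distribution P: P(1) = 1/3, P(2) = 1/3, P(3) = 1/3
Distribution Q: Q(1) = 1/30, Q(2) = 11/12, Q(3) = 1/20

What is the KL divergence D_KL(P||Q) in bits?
1.5332 bits

D_KL(P||Q) = Σ P(x) log₂(P(x)/Q(x))

Computing term by term:
  P(1)·log₂(P(1)/Q(1)) = (1/3)·log₂((1/3)/(1/30)) = 1.10731
  P(2)·log₂(P(2)/Q(2)) = (1/3)·log₂((1/3)/(11/12)) = -0.48648
  P(3)·log₂(P(3)/Q(3)) = (1/3)·log₂((1/3)/(1/20)) = 0.91232

D_KL(P||Q) = 1.10731 - 0.48648 + 0.91232 = 1.53315 ≈ 1.5332 bits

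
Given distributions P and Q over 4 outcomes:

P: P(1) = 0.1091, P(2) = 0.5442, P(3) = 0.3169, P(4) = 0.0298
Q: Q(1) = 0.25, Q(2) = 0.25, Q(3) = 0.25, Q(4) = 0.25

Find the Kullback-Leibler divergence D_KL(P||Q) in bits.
0.4972 bits

D_KL(P||Q) = Σ P(x) log₂(P(x)/Q(x))

Computing term by term:
  P(1)·log₂(P(1)/Q(1)) = 0.1091·log₂(0.1091/0.25) = -0.13051
  P(2)·log₂(P(2)/Q(2)) = 0.5442·log₂(0.5442/0.25) = 0.61071
  P(3)·log₂(P(3)/Q(3)) = 0.3169·log₂(0.3169/0.25) = 0.10841
  P(4)·log₂(P(4)/Q(4)) = 0.0298·log₂(0.0298/0.25) = -0.09144

D_KL(P||Q) = -0.13051 + 0.61071 + 0.10841 - 0.09144 = 0.49717 ≈ 0.4972 bits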